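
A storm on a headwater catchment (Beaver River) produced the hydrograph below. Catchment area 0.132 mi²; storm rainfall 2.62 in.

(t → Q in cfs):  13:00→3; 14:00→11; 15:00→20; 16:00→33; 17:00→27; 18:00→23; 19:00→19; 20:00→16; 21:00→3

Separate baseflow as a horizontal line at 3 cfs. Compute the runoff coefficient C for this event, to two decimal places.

C ≈ 0.57

ΣQ_DR = 128.0 cfs; V = ΣQ_DR·Δt = 4.608 × 10^5 ft³.
Runoff depth d = V / A = 1.503 in.
C = d / P = 1.503 / 2.62 = 0.57.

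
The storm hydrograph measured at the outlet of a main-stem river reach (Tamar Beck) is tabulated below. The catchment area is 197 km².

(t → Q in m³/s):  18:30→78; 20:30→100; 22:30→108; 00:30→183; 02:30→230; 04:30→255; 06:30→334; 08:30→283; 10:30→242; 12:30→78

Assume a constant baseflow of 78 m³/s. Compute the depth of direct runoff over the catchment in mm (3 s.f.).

d ≈ 40.6 mm

Direct runoff: 0.0, 22.0, 30.0, 105.0, 152.0, 177.0, 256.0, 205.0, 164.0, 0.0 m³/s; ΣQ_DR = 1111 m³/s.
V = ΣQ_DR · Δt = 1111 × 7200 s = 7.999 × 10^6 m³.
Over A = 197 km², depth = V / A = 40.6 mm.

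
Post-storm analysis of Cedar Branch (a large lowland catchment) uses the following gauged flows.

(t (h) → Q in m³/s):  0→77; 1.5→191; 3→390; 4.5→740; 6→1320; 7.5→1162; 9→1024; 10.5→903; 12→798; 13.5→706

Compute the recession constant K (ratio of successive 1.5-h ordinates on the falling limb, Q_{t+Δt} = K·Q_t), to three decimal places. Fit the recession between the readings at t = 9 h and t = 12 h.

Using the recession-limb readings at t = 9 h and t = 12 h: Q falls from 1024 to 798 m³/s over 2 intervals.
K = (Q₂/Q₁)^(1/2) = (798/1024)^(1/2) = 0.883.

K ≈ 0.883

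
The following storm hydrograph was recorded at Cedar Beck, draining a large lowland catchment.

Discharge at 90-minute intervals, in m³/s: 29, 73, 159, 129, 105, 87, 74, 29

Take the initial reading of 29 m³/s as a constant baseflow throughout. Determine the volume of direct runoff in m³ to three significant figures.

Direct-runoff ordinates (Q − Q_b): 0.0, 44.0, 130.0, 100.0, 76.0, 58.0, 45.0, 0.0 m³/s.
ΣQ_DR = 453.0 m³/s.
With Δt = 1.5 h = 5400 s, V = ΣQ_DR · Δt = 453.0 × 5400 = 2.45 × 10^6 m³.

V ≈ 2.45 × 10^6 m³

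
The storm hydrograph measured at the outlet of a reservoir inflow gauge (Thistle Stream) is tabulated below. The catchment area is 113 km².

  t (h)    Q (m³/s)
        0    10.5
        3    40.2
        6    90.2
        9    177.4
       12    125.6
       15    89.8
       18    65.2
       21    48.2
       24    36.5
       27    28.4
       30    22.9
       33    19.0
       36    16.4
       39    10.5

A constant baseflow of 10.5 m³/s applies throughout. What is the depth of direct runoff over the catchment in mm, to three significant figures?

Direct runoff: 0.0, 29.7, 79.7, 166.9, 115.1, 79.3, 54.7, 37.7, 26.0, 17.9, 12.4, 8.5, 5.9, 0.0 m³/s; ΣQ_DR = 633.8 m³/s.
V = ΣQ_DR · Δt = 633.8 × 10800 s = 6.845 × 10^6 m³.
Over A = 113 km², depth = V / A = 60.6 mm.

d ≈ 60.6 mm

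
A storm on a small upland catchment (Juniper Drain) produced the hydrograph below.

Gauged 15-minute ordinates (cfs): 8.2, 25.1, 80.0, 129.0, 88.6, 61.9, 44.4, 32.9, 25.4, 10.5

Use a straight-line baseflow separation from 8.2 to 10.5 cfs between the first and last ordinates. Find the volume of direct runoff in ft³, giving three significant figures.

V ≈ 3.71 × 10^5 ft³

Direct-runoff ordinates (Q − Q_b): 0.00, 16.64, 71.29, 120.03, 79.38, 52.42, 34.67, 22.91, 15.16, 0.00 cfs.
ΣQ_DR = 412.5 cfs.
With Δt = 0.25 h = 900 s, V = ΣQ_DR · Δt = 412.5 × 900 = 3.71 × 10^5 ft³.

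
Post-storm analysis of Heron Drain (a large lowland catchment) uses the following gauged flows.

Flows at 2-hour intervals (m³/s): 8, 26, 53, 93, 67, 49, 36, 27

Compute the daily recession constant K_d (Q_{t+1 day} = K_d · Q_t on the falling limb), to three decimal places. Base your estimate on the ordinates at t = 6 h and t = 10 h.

K_d ≈ 0.021

Between t = 6 h and t = 10 h the flow falls from 93 to 49 m³/s over 2×2 h = 4 h.
Per-interval ratio K = (49/93)^(1/2) = 0.7259; K_d = K^(24/2) = 0.021.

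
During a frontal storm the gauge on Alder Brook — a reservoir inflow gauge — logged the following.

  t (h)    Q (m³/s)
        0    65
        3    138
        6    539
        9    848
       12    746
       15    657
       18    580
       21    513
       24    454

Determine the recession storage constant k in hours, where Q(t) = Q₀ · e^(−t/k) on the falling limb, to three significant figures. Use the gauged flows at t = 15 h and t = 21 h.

k ≈ 24.3 h

On the falling limb, Q drops from 657 to 513 m³/s between t = 15 h and t = 21 h (Δt = 6 h).
k = −Δt / ln(Q₂/Q₁) = −6 / ln(513/657) = 24.3 h.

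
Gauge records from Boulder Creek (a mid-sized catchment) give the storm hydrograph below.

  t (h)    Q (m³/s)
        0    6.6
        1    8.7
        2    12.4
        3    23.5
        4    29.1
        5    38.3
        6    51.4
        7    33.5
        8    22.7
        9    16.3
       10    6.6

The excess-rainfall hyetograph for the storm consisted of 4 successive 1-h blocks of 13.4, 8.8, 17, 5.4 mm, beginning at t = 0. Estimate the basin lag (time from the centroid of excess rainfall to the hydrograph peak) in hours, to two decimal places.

t_L ≈ 4.18 h

Centroid of excess rainfall: t_c = Σ P_i·t̄_i / ΣP_i = 1.8229 h (block centres at 0.5, 1.5, 2.5, 3.5 h).
Hydrograph peak occurs at t = 6 h, so basin lag t_L = 6 − 1.8229 = 4.18 h.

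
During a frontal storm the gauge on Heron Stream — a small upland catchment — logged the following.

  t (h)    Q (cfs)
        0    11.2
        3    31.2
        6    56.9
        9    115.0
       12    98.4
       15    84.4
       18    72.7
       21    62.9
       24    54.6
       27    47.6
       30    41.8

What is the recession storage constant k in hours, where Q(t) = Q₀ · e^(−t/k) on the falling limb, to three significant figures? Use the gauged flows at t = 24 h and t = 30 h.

k ≈ 22.5 h

On the falling limb, Q drops from 54.6 to 41.8 cfs between t = 24 h and t = 30 h (Δt = 6 h).
k = −Δt / ln(Q₂/Q₁) = −6 / ln(41.8/54.6) = 22.5 h.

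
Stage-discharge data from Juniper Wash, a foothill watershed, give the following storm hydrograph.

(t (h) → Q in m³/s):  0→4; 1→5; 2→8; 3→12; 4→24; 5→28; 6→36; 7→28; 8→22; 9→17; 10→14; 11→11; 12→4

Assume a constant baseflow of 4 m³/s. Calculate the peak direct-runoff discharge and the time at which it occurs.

Subtracting baseflow gives direct-runoff ordinates: 0.0, 1.0, 4.0, 8.0, 20.0, 24.0, 32.0, 24.0, 18.0, 13.0, 10.0, 7.0, 0.0 m³/s.
The maximum is 32.0 m³/s, occurring at the reading for t = 6 h.

Q_p = 32.0 m³/s at t = 6 h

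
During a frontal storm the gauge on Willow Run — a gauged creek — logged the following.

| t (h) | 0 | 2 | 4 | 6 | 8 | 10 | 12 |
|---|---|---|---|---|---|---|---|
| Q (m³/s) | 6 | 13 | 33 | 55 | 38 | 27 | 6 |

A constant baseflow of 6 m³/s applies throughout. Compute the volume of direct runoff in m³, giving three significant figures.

V ≈ 9.79 × 10^5 m³

Direct-runoff ordinates (Q − Q_b): 0.0, 7.0, 27.0, 49.0, 32.0, 21.0, 0.0 m³/s.
ΣQ_DR = 136.0 m³/s.
With Δt = 2 h = 7200 s, V = ΣQ_DR · Δt = 136.0 × 7200 = 9.79 × 10^5 m³.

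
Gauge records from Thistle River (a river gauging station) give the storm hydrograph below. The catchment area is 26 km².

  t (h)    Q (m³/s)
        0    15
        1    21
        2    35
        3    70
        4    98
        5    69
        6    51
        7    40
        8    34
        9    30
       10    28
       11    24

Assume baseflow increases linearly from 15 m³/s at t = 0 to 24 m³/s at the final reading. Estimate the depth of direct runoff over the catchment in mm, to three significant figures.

d ≈ 38.9 mm

Direct runoff: 0.00, 5.18, 18.36, 52.55, 79.73, 49.91, 31.09, 19.27, 12.45, 7.64, 4.82, 0.00 m³/s; ΣQ_DR = 281.0 m³/s.
V = ΣQ_DR · Δt = 281.0 × 3600 s = 1.012 × 10^6 m³.
Over A = 26 km², depth = V / A = 38.9 mm.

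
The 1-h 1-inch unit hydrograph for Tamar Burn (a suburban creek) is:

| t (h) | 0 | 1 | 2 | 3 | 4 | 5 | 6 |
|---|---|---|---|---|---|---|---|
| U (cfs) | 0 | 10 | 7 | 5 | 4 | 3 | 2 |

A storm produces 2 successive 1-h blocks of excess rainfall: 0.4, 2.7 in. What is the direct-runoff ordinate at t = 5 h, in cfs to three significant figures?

Q ≈ 12.0 cfs

By discrete convolution, Q_j = Σ (P_i / 1 in) · U_{j−i}.
At t = 5 h (j=5): Q = (0.4/1)·3 + (2.7/1)·4 = 12.0 cfs.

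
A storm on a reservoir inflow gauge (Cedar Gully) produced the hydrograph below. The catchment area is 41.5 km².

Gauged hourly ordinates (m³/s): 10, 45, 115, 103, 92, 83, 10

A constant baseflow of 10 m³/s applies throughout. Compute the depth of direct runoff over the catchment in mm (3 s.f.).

d ≈ 33.7 mm

Direct runoff: 0.0, 35.0, 105.0, 93.0, 82.0, 73.0, 0.0 m³/s; ΣQ_DR = 388.0 m³/s.
V = ΣQ_DR · Δt = 388.0 × 3600 s = 1.397 × 10^6 m³.
Over A = 41.5 km², depth = V / A = 33.7 mm.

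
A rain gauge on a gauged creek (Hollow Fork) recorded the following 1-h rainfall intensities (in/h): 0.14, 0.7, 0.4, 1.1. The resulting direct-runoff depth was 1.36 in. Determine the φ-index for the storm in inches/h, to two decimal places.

φ ≈ 0.28 in/h

Only the 3 blocks with intensity above φ contribute runoff: 0.7, 0.4, 1.1 in/h.
Σ(I−φ)·Δt = d  ⇒  (0.7+0.4+1.1 − 3φ)·1 = 1.36
φ = (2.200 − 1.36/1) / 3 = 0.28 in/h.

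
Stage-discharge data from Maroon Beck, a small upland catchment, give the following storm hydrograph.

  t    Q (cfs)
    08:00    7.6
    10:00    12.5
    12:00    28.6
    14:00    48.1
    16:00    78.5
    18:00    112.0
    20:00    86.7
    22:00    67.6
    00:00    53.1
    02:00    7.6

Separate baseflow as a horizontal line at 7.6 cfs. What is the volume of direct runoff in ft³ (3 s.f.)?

Direct-runoff ordinates (Q − Q_b): 0.0, 4.9, 21.0, 40.5, 70.9, 104.4, 79.1, 60.0, 45.5, 0.0 cfs.
ΣQ_DR = 426.3 cfs.
With Δt = 2 h = 7200 s, V = ΣQ_DR · Δt = 426.3 × 7200 = 3.07 × 10^6 ft³.

V ≈ 3.07 × 10^6 ft³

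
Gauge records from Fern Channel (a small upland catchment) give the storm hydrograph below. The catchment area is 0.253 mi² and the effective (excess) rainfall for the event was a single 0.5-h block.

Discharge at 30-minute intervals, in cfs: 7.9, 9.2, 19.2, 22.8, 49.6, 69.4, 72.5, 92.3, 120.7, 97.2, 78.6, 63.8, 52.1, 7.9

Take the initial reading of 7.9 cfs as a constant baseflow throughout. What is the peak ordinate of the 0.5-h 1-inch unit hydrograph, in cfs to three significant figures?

Direct runoff: 0.0, 1.3, 11.3, 14.9, 41.7, 61.5, 64.6, 84.4, 112.8, 89.3, 70.7, 55.9, 44.2, 0.0 cfs; ΣQ_DR = 652.6 cfs, peak = 112.8 cfs.
Runoff depth d = ΣQ_DR·Δt / A = 652.6 × 1800 / (0.253 mi²) = 1.999 in.
The 1-inch UH is the DRH scaled by (1 in)/d, so U_p = 112.8 × 1/1.999 = 56.4 cfs.

U_p ≈ 56.4 cfs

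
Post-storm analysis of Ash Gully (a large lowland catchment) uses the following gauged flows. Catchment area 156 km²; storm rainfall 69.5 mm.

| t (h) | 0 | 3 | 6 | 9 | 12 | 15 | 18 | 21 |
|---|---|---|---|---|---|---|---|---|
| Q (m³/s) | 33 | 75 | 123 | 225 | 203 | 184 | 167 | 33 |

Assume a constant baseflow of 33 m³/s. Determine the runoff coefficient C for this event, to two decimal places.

ΣQ_DR = 779.0 m³/s; V = ΣQ_DR·Δt = 8.413 × 10^6 m³.
Runoff depth d = V / A = 53.93 mm.
C = d / P = 53.93 / 69.5 = 0.78.

C ≈ 0.78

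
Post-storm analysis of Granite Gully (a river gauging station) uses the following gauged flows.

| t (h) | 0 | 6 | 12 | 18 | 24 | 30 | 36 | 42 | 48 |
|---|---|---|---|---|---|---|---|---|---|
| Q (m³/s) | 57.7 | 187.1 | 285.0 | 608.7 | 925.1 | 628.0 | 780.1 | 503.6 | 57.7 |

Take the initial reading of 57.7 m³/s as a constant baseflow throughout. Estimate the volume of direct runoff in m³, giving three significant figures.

Direct-runoff ordinates (Q − Q_b): 0.0, 129.4, 227.3, 551.0, 867.4, 570.3, 722.4, 445.9, 0.0 m³/s.
ΣQ_DR = 3514 m³/s.
With Δt = 6 h = 21600 s, V = ΣQ_DR · Δt = 3514 × 21600 = 7.59 × 10^7 m³.

V ≈ 7.59 × 10^7 m³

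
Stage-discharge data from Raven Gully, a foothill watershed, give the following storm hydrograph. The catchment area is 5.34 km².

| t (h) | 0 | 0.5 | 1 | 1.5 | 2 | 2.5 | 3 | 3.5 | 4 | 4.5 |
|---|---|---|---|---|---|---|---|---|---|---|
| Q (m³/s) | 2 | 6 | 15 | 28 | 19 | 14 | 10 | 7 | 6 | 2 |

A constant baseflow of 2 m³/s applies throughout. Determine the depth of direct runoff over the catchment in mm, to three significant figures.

d ≈ 30.0 mm

Direct runoff: 0.0, 4.0, 13.0, 26.0, 17.0, 12.0, 8.0, 5.0, 4.0, 0.0 m³/s; ΣQ_DR = 89.00 m³/s.
V = ΣQ_DR · Δt = 89.00 × 1800 s = 1.602 × 10^5 m³.
Over A = 5.34 km², depth = V / A = 30.0 mm.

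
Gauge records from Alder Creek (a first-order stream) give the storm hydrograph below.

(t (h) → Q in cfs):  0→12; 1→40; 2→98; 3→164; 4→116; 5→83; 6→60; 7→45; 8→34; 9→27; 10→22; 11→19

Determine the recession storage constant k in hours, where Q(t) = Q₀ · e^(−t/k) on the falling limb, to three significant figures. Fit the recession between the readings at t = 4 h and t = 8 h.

On the falling limb, Q drops from 116 to 34 cfs between t = 4 h and t = 8 h (Δt = 4 h).
k = −Δt / ln(Q₂/Q₁) = −4 / ln(34/116) = 3.26 h.

k ≈ 3.26 h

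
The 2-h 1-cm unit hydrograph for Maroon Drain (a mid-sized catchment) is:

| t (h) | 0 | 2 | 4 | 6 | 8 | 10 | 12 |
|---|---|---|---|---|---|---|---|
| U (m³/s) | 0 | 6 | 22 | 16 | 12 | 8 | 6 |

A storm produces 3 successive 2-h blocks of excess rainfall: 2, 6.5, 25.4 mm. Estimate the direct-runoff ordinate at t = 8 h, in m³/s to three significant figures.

Q ≈ 68.7 m³/s

By discrete convolution, Q_j = Σ (P_i / 10 mm) · U_{j−i}.
At t = 8 h (j=4): Q = (2/10)·12 + (6.5/10)·16 + (25.4/10)·22 = 68.7 m³/s.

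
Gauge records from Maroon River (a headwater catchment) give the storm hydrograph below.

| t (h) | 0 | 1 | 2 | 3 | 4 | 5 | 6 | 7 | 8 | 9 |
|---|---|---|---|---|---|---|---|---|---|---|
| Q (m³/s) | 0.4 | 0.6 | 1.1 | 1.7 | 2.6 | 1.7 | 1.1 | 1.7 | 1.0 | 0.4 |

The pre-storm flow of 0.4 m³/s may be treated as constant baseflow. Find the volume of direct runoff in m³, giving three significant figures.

V ≈ 29900 m³

Direct-runoff ordinates (Q − Q_b): 0.0, 0.2, 0.7, 1.3, 2.2, 1.3, 0.7, 1.3, 0.6, 0.0 m³/s.
ΣQ_DR = 8.300 m³/s.
With Δt = 1 h = 3600 s, V = ΣQ_DR · Δt = 8.300 × 3600 = 29900 m³.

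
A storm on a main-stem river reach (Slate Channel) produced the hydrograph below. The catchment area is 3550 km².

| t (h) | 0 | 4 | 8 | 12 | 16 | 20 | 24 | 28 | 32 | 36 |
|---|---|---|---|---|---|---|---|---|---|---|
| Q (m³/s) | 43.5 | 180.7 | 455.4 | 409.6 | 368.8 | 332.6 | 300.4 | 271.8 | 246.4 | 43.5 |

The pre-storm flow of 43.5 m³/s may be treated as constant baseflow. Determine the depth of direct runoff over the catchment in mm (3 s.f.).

d ≈ 9.00 mm

Direct runoff: 0.0, 137.2, 411.9, 366.1, 325.3, 289.1, 256.9, 228.3, 202.9, 0.0 m³/s; ΣQ_DR = 2218 m³/s.
V = ΣQ_DR · Δt = 2218 × 14400 s = 3.193 × 10^7 m³.
Over A = 3550 km², depth = V / A = 9.00 mm.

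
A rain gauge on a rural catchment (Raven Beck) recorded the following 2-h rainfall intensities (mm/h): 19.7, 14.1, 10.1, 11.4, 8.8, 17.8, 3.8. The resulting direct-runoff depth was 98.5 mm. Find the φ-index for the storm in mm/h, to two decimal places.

Only the 6 blocks with intensity above φ contribute runoff: 19.7, 14.1, 10.1, 11.4, 8.8, 17.8 mm/h.
Σ(I−φ)·Δt = d  ⇒  (19.7+14.1+10.1+11.4+8.8+17.8 − 6φ)·2 = 98.5
φ = (81.90 − 98.5/2) / 6 = 5.44 mm/h.

φ ≈ 5.44 mm/h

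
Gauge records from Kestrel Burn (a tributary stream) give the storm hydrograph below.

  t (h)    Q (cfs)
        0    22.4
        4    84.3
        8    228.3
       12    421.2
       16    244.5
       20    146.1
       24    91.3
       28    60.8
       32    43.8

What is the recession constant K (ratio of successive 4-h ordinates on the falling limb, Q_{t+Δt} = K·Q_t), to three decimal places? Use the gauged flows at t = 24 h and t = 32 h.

Using the recession-limb readings at t = 24 h and t = 32 h: Q falls from 91.3 to 43.8 cfs over 2 intervals.
K = (Q₂/Q₁)^(1/2) = (43.8/91.3)^(1/2) = 0.693.

K ≈ 0.693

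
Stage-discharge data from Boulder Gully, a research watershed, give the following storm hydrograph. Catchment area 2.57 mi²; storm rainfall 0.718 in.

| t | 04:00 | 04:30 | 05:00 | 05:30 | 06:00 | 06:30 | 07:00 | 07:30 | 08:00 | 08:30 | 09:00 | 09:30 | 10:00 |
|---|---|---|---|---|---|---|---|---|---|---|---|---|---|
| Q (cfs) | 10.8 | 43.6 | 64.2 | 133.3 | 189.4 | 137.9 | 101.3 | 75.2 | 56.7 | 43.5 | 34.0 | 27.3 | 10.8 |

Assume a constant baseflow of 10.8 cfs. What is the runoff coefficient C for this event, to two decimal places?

C ≈ 0.33

ΣQ_DR = 787.6 cfs; V = ΣQ_DR·Δt = 1.418 × 10^6 ft³.
Runoff depth d = V / A = 0.2374 in.
C = d / P = 0.2374 / 0.718 = 0.33.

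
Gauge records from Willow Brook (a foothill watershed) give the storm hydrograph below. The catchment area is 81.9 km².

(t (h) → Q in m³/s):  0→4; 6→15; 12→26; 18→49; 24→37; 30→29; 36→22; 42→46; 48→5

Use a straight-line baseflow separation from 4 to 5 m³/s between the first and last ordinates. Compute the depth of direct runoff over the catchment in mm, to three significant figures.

Direct runoff: 0.00, 10.88, 21.75, 44.62, 32.50, 24.38, 17.25, 41.12, 0.00 m³/s; ΣQ_DR = 192.5 m³/s.
V = ΣQ_DR · Δt = 192.5 × 21600 s = 4.158 × 10^6 m³.
Over A = 81.9 km², depth = V / A = 50.8 mm.

d ≈ 50.8 mm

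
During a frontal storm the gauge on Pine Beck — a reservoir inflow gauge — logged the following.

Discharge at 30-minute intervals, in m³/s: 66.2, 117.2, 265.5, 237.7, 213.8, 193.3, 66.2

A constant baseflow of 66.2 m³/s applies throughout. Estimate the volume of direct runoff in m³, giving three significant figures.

Direct-runoff ordinates (Q − Q_b): 0.0, 51.0, 199.3, 171.5, 147.6, 127.1, 0.0 m³/s.
ΣQ_DR = 696.5 m³/s.
With Δt = 0.5 h = 1800 s, V = ΣQ_DR · Δt = 696.5 × 1800 = 1.25 × 10^6 m³.

V ≈ 1.25 × 10^6 m³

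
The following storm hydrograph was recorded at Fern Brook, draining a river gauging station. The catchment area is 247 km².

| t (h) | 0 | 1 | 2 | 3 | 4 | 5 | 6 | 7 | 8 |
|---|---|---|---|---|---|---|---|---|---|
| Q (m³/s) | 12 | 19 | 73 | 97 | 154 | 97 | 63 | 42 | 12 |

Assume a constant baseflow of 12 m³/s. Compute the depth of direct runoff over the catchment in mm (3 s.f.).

d ≈ 6.72 mm

Direct runoff: 0.0, 7.0, 61.0, 85.0, 142.0, 85.0, 51.0, 30.0, 0.0 m³/s; ΣQ_DR = 461.0 m³/s.
V = ΣQ_DR · Δt = 461.0 × 3600 s = 1.660 × 10^6 m³.
Over A = 247 km², depth = V / A = 6.72 mm.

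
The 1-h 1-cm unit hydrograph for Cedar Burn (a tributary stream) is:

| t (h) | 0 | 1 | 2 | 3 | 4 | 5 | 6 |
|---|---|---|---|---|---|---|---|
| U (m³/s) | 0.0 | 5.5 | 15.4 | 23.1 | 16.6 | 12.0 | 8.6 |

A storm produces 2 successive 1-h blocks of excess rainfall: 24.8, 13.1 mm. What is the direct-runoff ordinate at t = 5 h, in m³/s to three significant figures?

Q ≈ 51.5 m³/s

By discrete convolution, Q_j = Σ (P_i / 10 mm) · U_{j−i}.
At t = 5 h (j=5): Q = (24.8/10)·12.0 + (13.1/10)·16.6 = 51.5 m³/s.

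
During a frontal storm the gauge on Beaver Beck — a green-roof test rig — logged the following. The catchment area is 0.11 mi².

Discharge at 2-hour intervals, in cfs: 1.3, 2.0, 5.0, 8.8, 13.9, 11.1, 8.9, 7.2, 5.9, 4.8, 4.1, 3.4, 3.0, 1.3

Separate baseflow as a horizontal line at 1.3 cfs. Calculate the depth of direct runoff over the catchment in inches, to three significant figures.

Direct runoff: 0.0, 0.7, 3.7, 7.5, 12.6, 9.8, 7.6, 5.9, 4.6, 3.5, 2.8, 2.1, 1.7, 0.0 cfs; ΣQ_DR = 62.50 cfs.
V = ΣQ_DR · Δt = 62.50 × 7200 s = 4.500 × 10^5 ft³.
Over A = 0.11 mi², depth = V / A = 1.76 in.

d ≈ 1.76 in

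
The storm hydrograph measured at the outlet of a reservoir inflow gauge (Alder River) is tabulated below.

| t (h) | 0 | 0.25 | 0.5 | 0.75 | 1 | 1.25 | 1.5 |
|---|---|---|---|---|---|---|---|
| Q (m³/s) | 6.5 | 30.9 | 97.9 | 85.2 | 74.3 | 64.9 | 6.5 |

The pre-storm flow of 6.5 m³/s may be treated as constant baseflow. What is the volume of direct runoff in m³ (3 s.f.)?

Direct-runoff ordinates (Q − Q_b): 0.0, 24.4, 91.4, 78.7, 67.8, 58.4, 0.0 m³/s.
ΣQ_DR = 320.7 m³/s.
With Δt = 0.25 h = 900 s, V = ΣQ_DR · Δt = 320.7 × 900 = 2.89 × 10^5 m³.

V ≈ 2.89 × 10^5 m³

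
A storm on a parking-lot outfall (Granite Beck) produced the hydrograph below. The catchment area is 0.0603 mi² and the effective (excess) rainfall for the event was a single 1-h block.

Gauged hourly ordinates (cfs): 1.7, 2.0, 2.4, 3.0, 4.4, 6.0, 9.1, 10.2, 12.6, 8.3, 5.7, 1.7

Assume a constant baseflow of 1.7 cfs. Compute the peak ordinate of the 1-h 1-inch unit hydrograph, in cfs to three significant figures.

Direct runoff: 0.0, 0.3, 0.7, 1.3, 2.7, 4.3, 7.4, 8.5, 10.9, 6.6, 4.0, 0.0 cfs; ΣQ_DR = 46.70 cfs, peak = 10.9 cfs.
Runoff depth d = ΣQ_DR·Δt / A = 46.70 × 3600 / (0.0603 mi²) = 1.200 in.
The 1-inch UH is the DRH scaled by (1 in)/d, so U_p = 10.9 × 1/1.200 = 9.08 cfs.

U_p ≈ 9.08 cfs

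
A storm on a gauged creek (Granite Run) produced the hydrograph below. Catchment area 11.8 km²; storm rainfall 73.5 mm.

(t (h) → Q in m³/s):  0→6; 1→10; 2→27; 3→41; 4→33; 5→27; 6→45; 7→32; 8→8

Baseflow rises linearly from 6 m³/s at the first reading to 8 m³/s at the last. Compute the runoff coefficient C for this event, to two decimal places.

C ≈ 0.69

ΣQ_DR = 166.0 m³/s; V = ΣQ_DR·Δt = 5.976 × 10^5 m³.
Runoff depth d = V / A = 50.64 mm.
C = d / P = 50.64 / 73.5 = 0.69.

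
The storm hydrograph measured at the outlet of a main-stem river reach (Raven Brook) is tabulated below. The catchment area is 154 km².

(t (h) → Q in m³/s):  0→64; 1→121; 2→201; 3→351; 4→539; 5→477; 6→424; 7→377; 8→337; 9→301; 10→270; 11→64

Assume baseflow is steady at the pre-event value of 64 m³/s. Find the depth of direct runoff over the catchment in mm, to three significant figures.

d ≈ 64.5 mm

Direct runoff: 0.0, 57.0, 137.0, 287.0, 475.0, 413.0, 360.0, 313.0, 273.0, 237.0, 206.0, 0.0 m³/s; ΣQ_DR = 2758 m³/s.
V = ΣQ_DR · Δt = 2758 × 3600 s = 9.929 × 10^6 m³.
Over A = 154 km², depth = V / A = 64.5 mm.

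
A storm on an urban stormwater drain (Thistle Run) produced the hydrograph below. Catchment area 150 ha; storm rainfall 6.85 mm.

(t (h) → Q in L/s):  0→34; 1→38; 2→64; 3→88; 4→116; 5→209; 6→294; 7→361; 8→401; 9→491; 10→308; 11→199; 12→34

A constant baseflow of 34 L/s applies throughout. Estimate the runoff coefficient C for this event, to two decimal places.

ΣQ_DR = 2195 L/s; V = ΣQ_DR·Δt = 7.902 × 10^6 L.
Runoff depth d = V / A = 5.268 mm.
C = d / P = 5.268 / 6.85 = 0.77.

C ≈ 0.77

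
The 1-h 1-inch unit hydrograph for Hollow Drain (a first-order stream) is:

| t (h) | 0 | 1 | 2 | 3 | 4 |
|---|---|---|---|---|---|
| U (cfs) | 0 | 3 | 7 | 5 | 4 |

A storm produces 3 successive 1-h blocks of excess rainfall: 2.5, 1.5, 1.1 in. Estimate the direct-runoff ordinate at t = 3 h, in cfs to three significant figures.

Q ≈ 26.3 cfs

By discrete convolution, Q_j = Σ (P_i / 1 in) · U_{j−i}.
At t = 3 h (j=3): Q = (2.5/1)·5 + (1.5/1)·7 + (1.1/1)·3 = 26.3 cfs.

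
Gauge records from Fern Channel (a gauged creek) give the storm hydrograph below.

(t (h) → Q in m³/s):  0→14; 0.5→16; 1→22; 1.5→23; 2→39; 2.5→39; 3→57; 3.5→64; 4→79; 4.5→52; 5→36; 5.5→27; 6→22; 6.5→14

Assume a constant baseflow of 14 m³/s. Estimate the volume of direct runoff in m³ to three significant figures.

V ≈ 5.54 × 10^5 m³

Direct-runoff ordinates (Q − Q_b): 0.0, 2.0, 8.0, 9.0, 25.0, 25.0, 43.0, 50.0, 65.0, 38.0, 22.0, 13.0, 8.0, 0.0 m³/s.
ΣQ_DR = 308.0 m³/s.
With Δt = 0.5 h = 1800 s, V = ΣQ_DR · Δt = 308.0 × 1800 = 5.54 × 10^5 m³.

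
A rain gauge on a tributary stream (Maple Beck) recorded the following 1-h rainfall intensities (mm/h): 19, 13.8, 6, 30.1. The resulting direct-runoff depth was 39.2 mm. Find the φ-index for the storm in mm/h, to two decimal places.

Only the 3 blocks with intensity above φ contribute runoff: 19, 13.8, 30.1 mm/h.
Σ(I−φ)·Δt = d  ⇒  (19+13.8+30.1 − 3φ)·1 = 39.2
φ = (62.90 − 39.2/1) / 3 = 7.90 mm/h.

φ ≈ 7.90 mm/h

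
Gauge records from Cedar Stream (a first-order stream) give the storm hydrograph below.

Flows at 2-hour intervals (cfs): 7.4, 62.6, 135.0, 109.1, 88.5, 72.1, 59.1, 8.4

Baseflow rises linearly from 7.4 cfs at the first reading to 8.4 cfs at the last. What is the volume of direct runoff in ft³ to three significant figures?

V ≈ 3.45 × 10^6 ft³

Direct-runoff ordinates (Q − Q_b): 0.00, 55.06, 127.31, 101.27, 80.53, 63.99, 50.84, 0.00 cfs.
ΣQ_DR = 479.0 cfs.
With Δt = 2 h = 7200 s, V = ΣQ_DR · Δt = 479.0 × 7200 = 3.45 × 10^6 ft³.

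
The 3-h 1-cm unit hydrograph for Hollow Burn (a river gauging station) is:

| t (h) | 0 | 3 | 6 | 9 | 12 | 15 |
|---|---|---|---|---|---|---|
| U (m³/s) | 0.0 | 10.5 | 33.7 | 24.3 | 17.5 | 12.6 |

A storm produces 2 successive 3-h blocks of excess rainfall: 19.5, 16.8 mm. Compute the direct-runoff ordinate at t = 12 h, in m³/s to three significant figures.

Q ≈ 74.9 m³/s

By discrete convolution, Q_j = Σ (P_i / 10 mm) · U_{j−i}.
At t = 12 h (j=4): Q = (19.5/10)·17.5 + (16.8/10)·24.3 = 74.9 m³/s.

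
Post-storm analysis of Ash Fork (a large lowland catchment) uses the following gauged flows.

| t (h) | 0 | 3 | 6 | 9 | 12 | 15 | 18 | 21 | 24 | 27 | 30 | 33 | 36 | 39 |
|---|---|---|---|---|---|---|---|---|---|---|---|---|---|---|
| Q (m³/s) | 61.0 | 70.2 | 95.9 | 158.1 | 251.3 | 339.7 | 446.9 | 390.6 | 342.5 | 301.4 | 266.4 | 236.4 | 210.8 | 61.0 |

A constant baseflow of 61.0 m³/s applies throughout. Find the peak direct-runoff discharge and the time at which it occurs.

Q_p = 385.9 m³/s at t = 18 h

Subtracting baseflow gives direct-runoff ordinates: 0.0, 9.2, 34.9, 97.1, 190.3, 278.7, 385.9, 329.6, 281.5, 240.4, 205.4, 175.4, 149.8, 0.0 m³/s.
The maximum is 385.9 m³/s, occurring at the reading for t = 18 h.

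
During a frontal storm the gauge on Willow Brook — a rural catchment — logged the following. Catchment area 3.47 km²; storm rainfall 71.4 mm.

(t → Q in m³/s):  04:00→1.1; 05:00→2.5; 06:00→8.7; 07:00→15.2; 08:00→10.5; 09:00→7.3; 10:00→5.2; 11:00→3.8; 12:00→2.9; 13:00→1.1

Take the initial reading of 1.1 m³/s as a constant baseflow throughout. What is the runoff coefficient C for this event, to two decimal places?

ΣQ_DR = 47.30 m³/s; V = ΣQ_DR·Δt = 1.703 × 10^5 m³.
Runoff depth d = V / A = 49.07 mm.
C = d / P = 49.07 / 71.4 = 0.69.

C ≈ 0.69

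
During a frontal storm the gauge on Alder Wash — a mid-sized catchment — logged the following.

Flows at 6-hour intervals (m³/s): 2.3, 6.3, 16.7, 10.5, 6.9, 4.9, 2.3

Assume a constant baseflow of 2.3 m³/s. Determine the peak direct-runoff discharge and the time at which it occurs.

Q_p = 14.4 m³/s at t = 12 h

Subtracting baseflow gives direct-runoff ordinates: 0.0, 4.0, 14.4, 8.2, 4.6, 2.6, 0.0 m³/s.
The maximum is 14.4 m³/s, occurring at the reading for t = 12 h.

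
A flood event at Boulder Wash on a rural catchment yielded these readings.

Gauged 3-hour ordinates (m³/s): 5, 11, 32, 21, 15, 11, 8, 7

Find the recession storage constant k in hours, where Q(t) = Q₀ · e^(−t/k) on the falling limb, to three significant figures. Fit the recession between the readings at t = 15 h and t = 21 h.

k ≈ 13.3 h

On the falling limb, Q drops from 11 to 7 m³/s between t = 15 h and t = 21 h (Δt = 6 h).
k = −Δt / ln(Q₂/Q₁) = −6 / ln(7/11) = 13.3 h.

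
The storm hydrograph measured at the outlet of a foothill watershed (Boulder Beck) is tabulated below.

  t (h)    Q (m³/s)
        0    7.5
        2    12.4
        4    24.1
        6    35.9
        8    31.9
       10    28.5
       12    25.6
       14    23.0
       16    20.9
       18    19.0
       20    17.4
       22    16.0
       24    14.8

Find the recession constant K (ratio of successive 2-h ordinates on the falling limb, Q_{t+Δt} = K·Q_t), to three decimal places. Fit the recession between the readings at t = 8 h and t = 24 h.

Using the recession-limb readings at t = 8 h and t = 24 h: Q falls from 31.9 to 14.8 m³/s over 8 intervals.
K = (Q₂/Q₁)^(1/8) = (14.8/31.9)^(1/8) = 0.908.

K ≈ 0.908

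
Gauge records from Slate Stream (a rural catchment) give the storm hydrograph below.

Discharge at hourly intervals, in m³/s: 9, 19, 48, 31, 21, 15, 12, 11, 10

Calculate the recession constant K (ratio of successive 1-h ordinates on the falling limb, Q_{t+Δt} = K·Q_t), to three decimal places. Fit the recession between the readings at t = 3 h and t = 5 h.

K ≈ 0.696

Using the recession-limb readings at t = 3 h and t = 5 h: Q falls from 31 to 15 m³/s over 2 intervals.
K = (Q₂/Q₁)^(1/2) = (15/31)^(1/2) = 0.696.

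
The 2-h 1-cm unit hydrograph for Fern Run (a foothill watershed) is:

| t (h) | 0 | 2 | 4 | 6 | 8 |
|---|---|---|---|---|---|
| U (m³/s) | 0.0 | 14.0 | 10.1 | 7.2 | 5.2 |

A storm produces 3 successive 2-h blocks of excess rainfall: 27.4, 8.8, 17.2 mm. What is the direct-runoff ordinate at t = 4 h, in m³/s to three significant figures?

By discrete convolution, Q_j = Σ (P_i / 10 mm) · U_{j−i}.
At t = 4 h (j=2): Q = (27.4/10)·10.1 + (8.8/10)·14.0 + (17.2/10)·0.0 = 40.0 m³/s.

Q ≈ 40.0 m³/s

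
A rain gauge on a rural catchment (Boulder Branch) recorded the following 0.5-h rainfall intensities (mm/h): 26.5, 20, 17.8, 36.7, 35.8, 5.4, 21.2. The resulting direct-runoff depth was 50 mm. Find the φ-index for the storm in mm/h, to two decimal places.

φ ≈ 9.67 mm/h

Only the 6 blocks with intensity above φ contribute runoff: 26.5, 20, 17.8, 36.7, 35.8, 21.2 mm/h.
Σ(I−φ)·Δt = d  ⇒  (26.5+20+17.8+36.7+35.8+21.2 − 6φ)·0.5 = 50
φ = (158.0 − 50/0.5) / 6 = 9.67 mm/h.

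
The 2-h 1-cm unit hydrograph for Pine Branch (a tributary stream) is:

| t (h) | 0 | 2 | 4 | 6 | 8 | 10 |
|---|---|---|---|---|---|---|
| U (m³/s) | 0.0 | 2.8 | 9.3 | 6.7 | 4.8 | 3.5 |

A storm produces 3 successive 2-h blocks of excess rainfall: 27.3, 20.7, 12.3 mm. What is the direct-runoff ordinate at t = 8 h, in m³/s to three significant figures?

Q ≈ 38.4 m³/s

By discrete convolution, Q_j = Σ (P_i / 10 mm) · U_{j−i}.
At t = 8 h (j=4): Q = (27.3/10)·4.8 + (20.7/10)·6.7 + (12.3/10)·9.3 = 38.4 m³/s.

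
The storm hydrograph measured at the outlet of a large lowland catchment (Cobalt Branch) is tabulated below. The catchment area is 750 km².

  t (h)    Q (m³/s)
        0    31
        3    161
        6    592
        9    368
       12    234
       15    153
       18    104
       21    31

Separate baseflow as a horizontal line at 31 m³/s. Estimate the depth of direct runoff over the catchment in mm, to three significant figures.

Direct runoff: 0.0, 130.0, 561.0, 337.0, 203.0, 122.0, 73.0, 0.0 m³/s; ΣQ_DR = 1426 m³/s.
V = ΣQ_DR · Δt = 1426 × 10800 s = 1.540 × 10^7 m³.
Over A = 750 km², depth = V / A = 20.5 mm.

d ≈ 20.5 mm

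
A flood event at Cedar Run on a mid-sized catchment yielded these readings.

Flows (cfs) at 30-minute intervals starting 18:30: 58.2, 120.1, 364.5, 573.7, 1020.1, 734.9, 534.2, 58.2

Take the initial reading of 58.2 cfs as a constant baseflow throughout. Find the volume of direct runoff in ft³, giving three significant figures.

Direct-runoff ordinates (Q − Q_b): 0.0, 61.9, 306.3, 515.5, 961.9, 676.7, 476.0, 0.0 cfs.
ΣQ_DR = 2998 cfs.
With Δt = 0.5 h = 1800 s, V = ΣQ_DR · Δt = 2998 × 1800 = 5.40 × 10^6 ft³.

V ≈ 5.40 × 10^6 ft³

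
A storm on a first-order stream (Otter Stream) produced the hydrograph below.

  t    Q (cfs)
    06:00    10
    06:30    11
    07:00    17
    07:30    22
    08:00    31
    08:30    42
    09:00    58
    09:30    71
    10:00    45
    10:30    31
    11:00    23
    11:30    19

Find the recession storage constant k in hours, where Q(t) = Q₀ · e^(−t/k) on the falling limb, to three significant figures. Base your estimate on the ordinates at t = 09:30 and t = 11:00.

k ≈ 1.33 h

On the falling limb, Q drops from 71 to 23 cfs between t = 09:30 and t = 11:00 (Δt = 1.5 h).
k = −Δt / ln(Q₂/Q₁) = −1.5 / ln(23/71) = 1.33 h.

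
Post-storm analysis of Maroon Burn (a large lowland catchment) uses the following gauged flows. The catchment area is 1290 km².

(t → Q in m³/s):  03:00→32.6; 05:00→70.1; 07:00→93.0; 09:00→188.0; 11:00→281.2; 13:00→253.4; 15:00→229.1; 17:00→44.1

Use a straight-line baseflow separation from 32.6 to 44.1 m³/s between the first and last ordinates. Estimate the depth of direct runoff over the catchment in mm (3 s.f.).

d ≈ 4.94 mm

Direct runoff: 0.00, 35.86, 57.11, 150.47, 242.03, 212.59, 186.64, 0.00 m³/s; ΣQ_DR = 884.7 m³/s.
V = ΣQ_DR · Δt = 884.7 × 7200 s = 6.370 × 10^6 m³.
Over A = 1290 km², depth = V / A = 4.94 mm.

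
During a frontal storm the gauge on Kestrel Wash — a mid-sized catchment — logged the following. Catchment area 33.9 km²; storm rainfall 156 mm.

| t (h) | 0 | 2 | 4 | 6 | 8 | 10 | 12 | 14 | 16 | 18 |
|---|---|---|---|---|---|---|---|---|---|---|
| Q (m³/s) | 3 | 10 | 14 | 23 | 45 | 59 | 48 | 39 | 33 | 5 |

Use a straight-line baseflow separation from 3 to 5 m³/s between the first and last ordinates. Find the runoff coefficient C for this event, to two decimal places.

C ≈ 0.33

ΣQ_DR = 239.0 m³/s; V = ΣQ_DR·Δt = 1.721 × 10^6 m³.
Runoff depth d = V / A = 50.76 mm.
C = d / P = 50.76 / 156 = 0.33.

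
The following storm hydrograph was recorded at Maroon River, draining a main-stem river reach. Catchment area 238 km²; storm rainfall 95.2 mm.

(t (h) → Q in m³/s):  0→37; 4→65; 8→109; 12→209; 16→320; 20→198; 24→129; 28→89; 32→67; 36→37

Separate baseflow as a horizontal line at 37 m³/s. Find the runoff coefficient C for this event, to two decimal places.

ΣQ_DR = 890.0 m³/s; V = ΣQ_DR·Δt = 1.282 × 10^7 m³.
Runoff depth d = V / A = 53.85 mm.
C = d / P = 53.85 / 95.2 = 0.57.

C ≈ 0.57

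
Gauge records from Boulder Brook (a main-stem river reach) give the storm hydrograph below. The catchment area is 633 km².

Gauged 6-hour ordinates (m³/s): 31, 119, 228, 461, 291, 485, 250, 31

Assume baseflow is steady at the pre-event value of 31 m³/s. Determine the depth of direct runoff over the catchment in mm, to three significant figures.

Direct runoff: 0.0, 88.0, 197.0, 430.0, 260.0, 454.0, 219.0, 0.0 m³/s; ΣQ_DR = 1648 m³/s.
V = ΣQ_DR · Δt = 1648 × 21600 s = 3.560 × 10^7 m³.
Over A = 633 km², depth = V / A = 56.2 mm.

d ≈ 56.2 mm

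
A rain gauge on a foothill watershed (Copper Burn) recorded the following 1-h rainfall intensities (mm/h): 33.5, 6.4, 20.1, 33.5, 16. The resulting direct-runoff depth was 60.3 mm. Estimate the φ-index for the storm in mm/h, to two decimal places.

φ ≈ 10.70 mm/h

Only the 4 blocks with intensity above φ contribute runoff: 33.5, 20.1, 33.5, 16 mm/h.
Σ(I−φ)·Δt = d  ⇒  (33.5+20.1+33.5+16 − 4φ)·1 = 60.3
φ = (103.1 − 60.3/1) / 4 = 10.70 mm/h.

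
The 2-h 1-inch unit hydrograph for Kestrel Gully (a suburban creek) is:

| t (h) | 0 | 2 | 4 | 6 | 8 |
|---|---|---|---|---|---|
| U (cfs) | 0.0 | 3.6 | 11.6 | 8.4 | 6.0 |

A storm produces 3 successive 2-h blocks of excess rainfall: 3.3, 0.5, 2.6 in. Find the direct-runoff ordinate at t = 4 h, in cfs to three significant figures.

By discrete convolution, Q_j = Σ (P_i / 1 in) · U_{j−i}.
At t = 4 h (j=2): Q = (3.3/1)·11.6 + (0.5/1)·3.6 + (2.6/1)·0.0 = 40.1 cfs.

Q ≈ 40.1 cfs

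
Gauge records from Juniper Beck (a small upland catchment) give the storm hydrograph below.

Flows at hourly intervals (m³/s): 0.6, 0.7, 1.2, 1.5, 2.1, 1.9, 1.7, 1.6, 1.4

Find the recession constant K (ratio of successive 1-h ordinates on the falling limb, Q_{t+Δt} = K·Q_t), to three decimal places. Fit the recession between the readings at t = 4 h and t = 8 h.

K ≈ 0.904

Using the recession-limb readings at t = 4 h and t = 8 h: Q falls from 2.1 to 1.4 m³/s over 4 intervals.
K = (Q₂/Q₁)^(1/4) = (1.4/2.1)^(1/4) = 0.904.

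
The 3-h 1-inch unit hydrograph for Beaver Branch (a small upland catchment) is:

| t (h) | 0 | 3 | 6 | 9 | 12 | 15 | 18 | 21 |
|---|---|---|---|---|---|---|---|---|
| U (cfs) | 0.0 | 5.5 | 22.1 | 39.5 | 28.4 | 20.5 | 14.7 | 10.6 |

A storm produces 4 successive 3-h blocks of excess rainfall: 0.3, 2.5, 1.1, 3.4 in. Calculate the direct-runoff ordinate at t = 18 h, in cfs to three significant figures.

Q ≈ 221 cfs

By discrete convolution, Q_j = Σ (P_i / 1 in) · U_{j−i}.
At t = 18 h (j=6): Q = (0.3/1)·14.7 + (2.5/1)·20.5 + (1.1/1)·28.4 + (3.4/1)·39.5 = 221 cfs.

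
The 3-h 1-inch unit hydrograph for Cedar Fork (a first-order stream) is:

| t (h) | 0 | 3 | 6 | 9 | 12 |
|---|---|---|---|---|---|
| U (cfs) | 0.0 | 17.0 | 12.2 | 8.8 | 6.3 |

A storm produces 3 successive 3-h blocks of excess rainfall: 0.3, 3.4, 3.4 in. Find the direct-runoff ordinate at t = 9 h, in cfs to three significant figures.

By discrete convolution, Q_j = Σ (P_i / 1 in) · U_{j−i}.
At t = 9 h (j=3): Q = (0.3/1)·8.8 + (3.4/1)·12.2 + (3.4/1)·17.0 = 102 cfs.

Q ≈ 102 cfs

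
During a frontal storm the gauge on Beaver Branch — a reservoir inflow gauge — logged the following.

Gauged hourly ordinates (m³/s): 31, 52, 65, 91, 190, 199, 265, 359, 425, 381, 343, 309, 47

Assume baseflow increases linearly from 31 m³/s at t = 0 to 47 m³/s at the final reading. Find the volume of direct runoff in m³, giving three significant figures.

Direct-runoff ordinates (Q − Q_b): 0.00, 19.67, 31.33, 56.00, 153.67, 161.33, 226.00, 318.67, 383.33, 338.00, 298.67, 263.33, 0.00 m³/s.
ΣQ_DR = 2250 m³/s.
With Δt = 1 h = 3600 s, V = ΣQ_DR · Δt = 2250 × 3600 = 8.10 × 10^6 m³.

V ≈ 8.10 × 10^6 m³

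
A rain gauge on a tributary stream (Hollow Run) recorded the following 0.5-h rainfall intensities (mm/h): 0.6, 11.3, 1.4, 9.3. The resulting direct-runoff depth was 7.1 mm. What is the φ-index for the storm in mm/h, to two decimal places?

Only the 2 blocks with intensity above φ contribute runoff: 11.3, 9.3 mm/h.
Σ(I−φ)·Δt = d  ⇒  (11.3+9.3 − 2φ)·0.5 = 7.1
φ = (20.60 − 7.1/0.5) / 2 = 3.20 mm/h.

φ ≈ 3.20 mm/h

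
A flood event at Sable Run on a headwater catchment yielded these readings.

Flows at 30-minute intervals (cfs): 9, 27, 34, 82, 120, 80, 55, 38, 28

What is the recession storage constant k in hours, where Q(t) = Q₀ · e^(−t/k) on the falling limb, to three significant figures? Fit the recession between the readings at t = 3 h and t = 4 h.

On the falling limb, Q drops from 55 to 28 cfs between t = 3 h and t = 4 h (Δt = 1 h).
k = −Δt / ln(Q₂/Q₁) = −1 / ln(28/55) = 1.48 h.

k ≈ 1.48 h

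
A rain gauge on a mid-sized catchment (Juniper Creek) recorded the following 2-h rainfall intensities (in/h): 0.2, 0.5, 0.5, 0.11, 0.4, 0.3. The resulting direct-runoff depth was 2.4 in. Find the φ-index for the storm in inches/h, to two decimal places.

φ ≈ 0.14 in/h

Only the 5 blocks with intensity above φ contribute runoff: 0.2, 0.5, 0.5, 0.4, 0.3 in/h.
Σ(I−φ)·Δt = d  ⇒  (0.2+0.5+0.5+0.4+0.3 − 5φ)·2 = 2.4
φ = (1.900 − 2.4/2) / 5 = 0.14 in/h.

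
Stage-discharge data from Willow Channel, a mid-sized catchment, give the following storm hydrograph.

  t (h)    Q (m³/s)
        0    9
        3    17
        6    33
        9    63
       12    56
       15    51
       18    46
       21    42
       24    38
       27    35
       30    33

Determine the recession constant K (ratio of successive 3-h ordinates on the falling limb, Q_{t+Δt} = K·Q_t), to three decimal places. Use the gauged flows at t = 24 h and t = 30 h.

K ≈ 0.932

Using the recession-limb readings at t = 24 h and t = 30 h: Q falls from 38 to 33 m³/s over 2 intervals.
K = (Q₂/Q₁)^(1/2) = (33/38)^(1/2) = 0.932.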